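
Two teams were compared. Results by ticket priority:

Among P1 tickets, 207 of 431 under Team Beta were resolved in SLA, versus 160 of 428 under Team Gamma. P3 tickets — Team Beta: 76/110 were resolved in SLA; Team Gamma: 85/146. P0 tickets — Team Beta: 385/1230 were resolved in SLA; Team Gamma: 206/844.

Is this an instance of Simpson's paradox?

No

P1: Team Beta 207/431 = 48.0%, Team Gamma 160/428 = 37.4% → Team Beta
P3: Team Beta 76/110 = 69.1%, Team Gamma 85/146 = 58.2% → Team Beta
P0: Team Beta 385/1230 = 31.3%, Team Gamma 206/844 = 24.4% → Team Beta
Overall: Team Beta 668/1771 = 37.7%, Team Gamma 451/1418 = 31.8% → Team Beta
Team Beta wins overall and in every ticket group — no reversal.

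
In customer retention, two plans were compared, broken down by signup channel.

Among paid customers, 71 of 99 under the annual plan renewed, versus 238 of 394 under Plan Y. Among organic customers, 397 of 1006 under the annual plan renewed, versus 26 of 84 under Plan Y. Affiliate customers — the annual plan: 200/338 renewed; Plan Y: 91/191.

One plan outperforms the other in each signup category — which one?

the annual plan

Paid: the annual plan 71/99 = 71.7%, Plan Y 238/394 = 60.4% → the annual plan
Organic: the annual plan 397/1006 = 39.5%, Plan Y 26/84 = 31.0% → the annual plan
Affiliate: the annual plan 200/338 = 59.2%, Plan Y 91/191 = 47.6% → the annual plan
The annual plan has the higher rate in all 3 groups.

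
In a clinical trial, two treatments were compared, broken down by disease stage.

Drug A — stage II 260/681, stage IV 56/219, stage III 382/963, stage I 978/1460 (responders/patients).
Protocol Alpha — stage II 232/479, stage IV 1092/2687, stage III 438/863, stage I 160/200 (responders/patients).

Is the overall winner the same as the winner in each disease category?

Stage II: Drug A 260/681 = 38.2%, Protocol Alpha 232/479 = 48.4% → Protocol Alpha
Stage IV: Drug A 56/219 = 25.6%, Protocol Alpha 1092/2687 = 40.6% → Protocol Alpha
Stage III: Drug A 382/963 = 39.7%, Protocol Alpha 438/863 = 50.8% → Protocol Alpha
Stage I: Drug A 978/1460 = 67.0%, Protocol Alpha 160/200 = 80.0% → Protocol Alpha
Overall: Drug A 1676/3323 = 50.4%, Protocol Alpha 1922/4229 = 45.4% → Drug A
Protocol Alpha wins each disease group but Drug A wins overall — the comparison reverses. Protocol Alpha's patients skew toward stage IV, which has a lower base rate.

No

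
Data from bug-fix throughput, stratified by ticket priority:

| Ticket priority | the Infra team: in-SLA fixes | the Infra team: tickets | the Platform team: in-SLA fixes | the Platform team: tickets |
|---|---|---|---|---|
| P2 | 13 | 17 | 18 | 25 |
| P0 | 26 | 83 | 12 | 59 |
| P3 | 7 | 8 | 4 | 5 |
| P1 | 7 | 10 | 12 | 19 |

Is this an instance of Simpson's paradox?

No

P2: the Infra team 13/17 = 76.5%, the Platform team 18/25 = 72.0% → the Infra team
P0: the Infra team 26/83 = 31.3%, the Platform team 12/59 = 20.3% → the Infra team
P3: the Infra team 7/8 = 87.5%, the Platform team 4/5 = 80.0% → the Infra team
P1: the Infra team 7/10 = 70.0%, the Platform team 12/19 = 63.2% → the Infra team
Overall: the Infra team 53/118 = 44.9%, the Platform team 46/108 = 42.6% → the Infra team
The Infra team wins overall and in every ticket group — no reversal.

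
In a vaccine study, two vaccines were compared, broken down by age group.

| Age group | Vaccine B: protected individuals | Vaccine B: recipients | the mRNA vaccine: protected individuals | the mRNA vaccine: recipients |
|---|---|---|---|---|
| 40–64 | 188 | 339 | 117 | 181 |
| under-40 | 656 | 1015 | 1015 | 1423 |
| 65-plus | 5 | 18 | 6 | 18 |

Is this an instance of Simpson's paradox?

No

40–64: Vaccine B 188/339 = 55.5%, the mRNA vaccine 117/181 = 64.6% → the mRNA vaccine
Under-40: Vaccine B 656/1015 = 64.6%, the mRNA vaccine 1015/1423 = 71.3% → the mRNA vaccine
65-plus: Vaccine B 5/18 = 27.8%, the mRNA vaccine 6/18 = 33.3% → the mRNA vaccine
Overall: Vaccine B 849/1372 = 61.9%, the mRNA vaccine 1138/1622 = 70.2% → the mRNA vaccine
The mRNA vaccine wins overall and in every age group — no reversal.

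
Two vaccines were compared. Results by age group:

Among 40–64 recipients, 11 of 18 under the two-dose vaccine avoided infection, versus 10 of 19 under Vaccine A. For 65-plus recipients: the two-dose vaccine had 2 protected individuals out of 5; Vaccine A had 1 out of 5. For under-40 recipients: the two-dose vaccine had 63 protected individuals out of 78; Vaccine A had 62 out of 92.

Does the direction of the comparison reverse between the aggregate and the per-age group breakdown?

40–64: the two-dose vaccine 11/18 = 61.1%, Vaccine A 10/19 = 52.6% → the two-dose vaccine
65-plus: the two-dose vaccine 2/5 = 40.0%, Vaccine A 1/5 = 20.0% → the two-dose vaccine
Under-40: the two-dose vaccine 63/78 = 80.8%, Vaccine A 62/92 = 67.4% → the two-dose vaccine
Overall: the two-dose vaccine 76/101 = 75.2%, Vaccine A 73/116 = 62.9% → the two-dose vaccine
The two-dose vaccine wins overall and in every age group — no reversal.

No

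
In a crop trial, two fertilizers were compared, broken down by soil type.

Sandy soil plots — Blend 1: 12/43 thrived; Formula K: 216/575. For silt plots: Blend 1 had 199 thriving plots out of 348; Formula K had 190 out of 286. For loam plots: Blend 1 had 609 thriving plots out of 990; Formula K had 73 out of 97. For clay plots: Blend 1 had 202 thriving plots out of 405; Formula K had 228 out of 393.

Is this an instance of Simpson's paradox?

Yes

Sandy soil: Blend 1 12/43 = 27.9%, Formula K 216/575 = 37.6% → Formula K
Silt: Blend 1 199/348 = 57.2%, Formula K 190/286 = 66.4% → Formula K
Loam: Blend 1 609/990 = 61.5%, Formula K 73/97 = 75.3% → Formula K
Clay: Blend 1 202/405 = 49.9%, Formula K 228/393 = 58.0% → Formula K
Overall: Blend 1 1022/1786 = 57.2%, Formula K 707/1351 = 52.3% → Blend 1
Formula K wins each soil group but Blend 1 wins overall — the comparison reverses. Formula K's plots skew toward sandy soil, which has a lower base rate.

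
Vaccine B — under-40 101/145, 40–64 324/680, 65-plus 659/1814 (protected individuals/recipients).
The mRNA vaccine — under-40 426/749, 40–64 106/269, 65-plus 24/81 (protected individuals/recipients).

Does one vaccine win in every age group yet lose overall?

Yes

Under-40: Vaccine B 101/145 = 69.7%, the mRNA vaccine 426/749 = 56.9% → Vaccine B
40–64: Vaccine B 324/680 = 47.6%, the mRNA vaccine 106/269 = 39.4% → Vaccine B
65-plus: Vaccine B 659/1814 = 36.3%, the mRNA vaccine 24/81 = 29.6% → Vaccine B
Overall: Vaccine B 1084/2639 = 41.1%, the mRNA vaccine 556/1099 = 50.6% → the mRNA vaccine
Vaccine B wins each age group but the mRNA vaccine wins overall — the comparison reverses. Vaccine B's recipients skew toward 65-plus, which has a lower base rate.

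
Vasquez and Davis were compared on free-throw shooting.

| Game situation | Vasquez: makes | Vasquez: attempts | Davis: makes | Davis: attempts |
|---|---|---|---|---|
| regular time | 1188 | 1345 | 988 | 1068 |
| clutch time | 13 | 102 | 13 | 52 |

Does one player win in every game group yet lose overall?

No

Regular time: Vasquez 1188/1345 = 88.3%, Davis 988/1068 = 92.5% → Davis
Clutch time: Vasquez 13/102 = 12.7%, Davis 13/52 = 25.0% → Davis
Overall: Vasquez 1201/1447 = 83.0%, Davis 1001/1120 = 89.4% → Davis
Davis wins overall and in every game group — no reversal.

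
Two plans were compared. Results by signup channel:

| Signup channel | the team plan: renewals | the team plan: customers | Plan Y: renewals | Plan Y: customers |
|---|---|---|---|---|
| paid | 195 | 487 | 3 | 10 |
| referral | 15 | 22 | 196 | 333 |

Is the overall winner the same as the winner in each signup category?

Paid: the team plan 195/487 = 40.0%, Plan Y 3/10 = 30.0% → the team plan
Referral: the team plan 15/22 = 68.2%, Plan Y 196/333 = 58.9% → the team plan
Overall: the team plan 210/509 = 41.3%, Plan Y 199/343 = 58.0% → Plan Y
The team plan wins each signup group but Plan Y wins overall — the comparison reverses. The team plan's customers skew toward paid, which has a lower base rate.

No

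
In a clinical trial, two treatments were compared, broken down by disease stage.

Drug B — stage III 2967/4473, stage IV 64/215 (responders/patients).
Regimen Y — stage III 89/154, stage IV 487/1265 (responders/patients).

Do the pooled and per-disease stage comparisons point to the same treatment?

Stage III: Drug B 2967/4473 = 66.3%, Regimen Y 89/154 = 57.8% → Drug B
Stage IV: Drug B 64/215 = 29.8%, Regimen Y 487/1265 = 38.5% → Regimen Y
Overall: Drug B 3031/4688 = 64.7%, Regimen Y 576/1419 = 40.6% → Drug B
Neither sweeps: Drug B wins 1 of 2 groups, Regimen Y wins 1. Drug B wins overall but not every group — no Simpson reversal.

No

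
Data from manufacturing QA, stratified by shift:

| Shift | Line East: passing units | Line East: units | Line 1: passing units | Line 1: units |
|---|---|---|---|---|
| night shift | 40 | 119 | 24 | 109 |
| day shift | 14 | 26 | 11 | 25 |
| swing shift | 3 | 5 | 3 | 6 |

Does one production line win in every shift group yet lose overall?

No

Night shift: Line East 40/119 = 33.6%, Line 1 24/109 = 22.0% → Line East
Day shift: Line East 14/26 = 53.8%, Line 1 11/25 = 44.0% → Line East
Swing shift: Line East 3/5 = 60.0%, Line 1 3/6 = 50.0% → Line East
Overall: Line East 57/150 = 38.0%, Line 1 38/140 = 27.1% → Line East
Line East wins overall and in every shift group — no reversal.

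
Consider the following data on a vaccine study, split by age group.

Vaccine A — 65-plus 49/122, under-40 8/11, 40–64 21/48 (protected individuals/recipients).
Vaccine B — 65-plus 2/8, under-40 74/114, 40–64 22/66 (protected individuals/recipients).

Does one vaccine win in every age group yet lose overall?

Yes

65-plus: Vaccine A 49/122 = 40.2%, Vaccine B 2/8 = 25.0% → Vaccine A
Under-40: Vaccine A 8/11 = 72.7%, Vaccine B 74/114 = 64.9% → Vaccine A
40–64: Vaccine A 21/48 = 43.8%, Vaccine B 22/66 = 33.3% → Vaccine A
Overall: Vaccine A 78/181 = 43.1%, Vaccine B 98/188 = 52.1% → Vaccine B
Vaccine A wins each age group but Vaccine B wins overall — the comparison reverses. Vaccine A's recipients skew toward 65-plus, which has a lower base rate.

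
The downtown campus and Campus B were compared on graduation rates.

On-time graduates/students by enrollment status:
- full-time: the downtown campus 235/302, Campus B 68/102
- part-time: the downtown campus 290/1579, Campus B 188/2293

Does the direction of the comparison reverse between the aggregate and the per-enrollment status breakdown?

No

Full-time: the downtown campus 235/302 = 77.8%, Campus B 68/102 = 66.7% → the downtown campus
Part-time: the downtown campus 290/1579 = 18.4%, Campus B 188/2293 = 8.2% → the downtown campus
Overall: the downtown campus 525/1881 = 27.9%, Campus B 256/2395 = 10.7% → the downtown campus
The downtown campus wins overall and in every enrollment group — no reversal.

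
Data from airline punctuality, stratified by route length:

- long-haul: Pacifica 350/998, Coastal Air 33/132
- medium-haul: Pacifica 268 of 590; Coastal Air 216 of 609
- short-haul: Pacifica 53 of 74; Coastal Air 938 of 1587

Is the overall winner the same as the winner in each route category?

Long-haul: Pacifica 350/998 = 35.1%, Coastal Air 33/132 = 25.0% → Pacifica
Medium-haul: Pacifica 268/590 = 45.4%, Coastal Air 216/609 = 35.5% → Pacifica
Short-haul: Pacifica 53/74 = 71.6%, Coastal Air 938/1587 = 59.1% → Pacifica
Overall: Pacifica 671/1662 = 40.4%, Coastal Air 1187/2328 = 51.0% → Coastal Air
Pacifica wins each route group but Coastal Air wins overall — the comparison reverses. Pacifica's flights skew toward long-haul, which has a lower base rate.

No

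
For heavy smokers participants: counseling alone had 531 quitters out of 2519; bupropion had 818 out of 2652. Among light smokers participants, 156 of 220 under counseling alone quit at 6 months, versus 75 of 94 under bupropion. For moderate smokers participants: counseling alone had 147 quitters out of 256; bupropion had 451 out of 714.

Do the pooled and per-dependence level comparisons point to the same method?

Heavy smokers: counseling alone 531/2519 = 21.1%, bupropion 818/2652 = 30.8% → bupropion
Light smokers: counseling alone 156/220 = 70.9%, bupropion 75/94 = 79.8% → bupropion
Moderate smokers: counseling alone 147/256 = 57.4%, bupropion 451/714 = 63.2% → bupropion
Overall: counseling alone 834/2995 = 27.8%, bupropion 1344/3460 = 38.8% → bupropion
Bupropion wins overall and in every dependence group — no reversal.

Yes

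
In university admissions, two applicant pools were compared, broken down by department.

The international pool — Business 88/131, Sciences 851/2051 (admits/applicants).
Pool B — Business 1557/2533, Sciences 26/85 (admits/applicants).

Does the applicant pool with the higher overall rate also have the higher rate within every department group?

Business: the international pool 88/131 = 67.2%, Pool B 1557/2533 = 61.5% → the international pool
Sciences: the international pool 851/2051 = 41.5%, Pool B 26/85 = 30.6% → the international pool
Overall: the international pool 939/2182 = 43.0%, Pool B 1583/2618 = 60.5% → Pool B
The international pool wins each department group but Pool B wins overall — the comparison reverses. The international pool's applicants skew toward Sciences, which has a lower base rate.

No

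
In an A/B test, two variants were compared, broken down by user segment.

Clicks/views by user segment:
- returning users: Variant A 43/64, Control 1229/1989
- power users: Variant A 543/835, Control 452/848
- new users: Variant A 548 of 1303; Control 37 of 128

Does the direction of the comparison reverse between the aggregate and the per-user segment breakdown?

Yes

Returning users: Variant A 43/64 = 67.2%, Control 1229/1989 = 61.8% → Variant A
Power users: Variant A 543/835 = 65.0%, Control 452/848 = 53.3% → Variant A
New users: Variant A 548/1303 = 42.1%, Control 37/128 = 28.9% → Variant A
Overall: Variant A 1134/2202 = 51.5%, Control 1718/2965 = 57.9% → Control
Variant A wins each user group but Control wins overall — the comparison reverses. Variant A's views skew toward new users, which has a lower base rate.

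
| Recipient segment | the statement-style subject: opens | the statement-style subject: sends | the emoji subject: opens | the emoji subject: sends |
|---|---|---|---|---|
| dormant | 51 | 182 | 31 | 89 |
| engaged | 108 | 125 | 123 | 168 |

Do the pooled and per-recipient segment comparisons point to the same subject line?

Dormant: the statement-style subject 51/182 = 28.0%, the emoji subject 31/89 = 34.8% → the emoji subject
Engaged: the statement-style subject 108/125 = 86.4%, the emoji subject 123/168 = 73.2% → the statement-style subject
Overall: the statement-style subject 159/307 = 51.8%, the emoji subject 154/257 = 59.9% → the emoji subject
Neither sweeps: the statement-style subject wins 1 of 2 groups, the emoji subject wins 1. The emoji subject wins overall but not every group — no Simpson reversal.

No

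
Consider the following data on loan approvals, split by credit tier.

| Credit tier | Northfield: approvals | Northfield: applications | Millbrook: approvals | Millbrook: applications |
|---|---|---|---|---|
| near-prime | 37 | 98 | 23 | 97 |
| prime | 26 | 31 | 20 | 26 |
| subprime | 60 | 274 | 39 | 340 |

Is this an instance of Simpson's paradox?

No

Near-prime: Northfield 37/98 = 37.8%, Millbrook 23/97 = 23.7% → Northfield
Prime: Northfield 26/31 = 83.9%, Millbrook 20/26 = 76.9% → Northfield
Subprime: Northfield 60/274 = 21.9%, Millbrook 39/340 = 11.5% → Northfield
Overall: Northfield 123/403 = 30.5%, Millbrook 82/463 = 17.7% → Northfield
Northfield wins overall and in every credit group — no reversal.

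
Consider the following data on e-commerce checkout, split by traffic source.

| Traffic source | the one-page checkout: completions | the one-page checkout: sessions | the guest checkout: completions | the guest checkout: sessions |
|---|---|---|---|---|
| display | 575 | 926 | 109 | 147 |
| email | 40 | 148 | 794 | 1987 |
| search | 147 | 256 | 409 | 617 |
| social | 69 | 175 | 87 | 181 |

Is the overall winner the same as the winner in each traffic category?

Display: the one-page checkout 575/926 = 62.1%, the guest checkout 109/147 = 74.1% → the guest checkout
Email: the one-page checkout 40/148 = 27.0%, the guest checkout 794/1987 = 40.0% → the guest checkout
Search: the one-page checkout 147/256 = 57.4%, the guest checkout 409/617 = 66.3% → the guest checkout
Social: the one-page checkout 69/175 = 39.4%, the guest checkout 87/181 = 48.1% → the guest checkout
Overall: the one-page checkout 831/1505 = 55.2%, the guest checkout 1399/2932 = 47.7% → the one-page checkout
The guest checkout wins each traffic group but the one-page checkout wins overall — the comparison reverses. The guest checkout's sessions skew toward email, which has a lower base rate.

No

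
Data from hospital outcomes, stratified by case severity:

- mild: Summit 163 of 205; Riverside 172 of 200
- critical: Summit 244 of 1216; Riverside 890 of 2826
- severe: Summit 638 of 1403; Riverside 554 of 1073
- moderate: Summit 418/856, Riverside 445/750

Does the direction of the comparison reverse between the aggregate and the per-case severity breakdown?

No

Mild: Summit 163/205 = 79.5%, Riverside 172/200 = 86.0% → Riverside
Critical: Summit 244/1216 = 20.1%, Riverside 890/2826 = 31.5% → Riverside
Severe: Summit 638/1403 = 45.5%, Riverside 554/1073 = 51.6% → Riverside
Moderate: Summit 418/856 = 48.8%, Riverside 445/750 = 59.3% → Riverside
Overall: Summit 1463/3680 = 39.8%, Riverside 2061/4849 = 42.5% → Riverside
Riverside wins overall and in every case group — no reversal.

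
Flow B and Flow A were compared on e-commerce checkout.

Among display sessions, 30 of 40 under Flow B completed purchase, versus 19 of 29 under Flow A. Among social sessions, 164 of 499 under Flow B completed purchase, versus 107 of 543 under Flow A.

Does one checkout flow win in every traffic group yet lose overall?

Display: Flow B 30/40 = 75.0%, Flow A 19/29 = 65.5% → Flow B
Social: Flow B 164/499 = 32.9%, Flow A 107/543 = 19.7% → Flow B
Overall: Flow B 194/539 = 36.0%, Flow A 126/572 = 22.0% → Flow B
Flow B wins overall and in every traffic group — no reversal.

No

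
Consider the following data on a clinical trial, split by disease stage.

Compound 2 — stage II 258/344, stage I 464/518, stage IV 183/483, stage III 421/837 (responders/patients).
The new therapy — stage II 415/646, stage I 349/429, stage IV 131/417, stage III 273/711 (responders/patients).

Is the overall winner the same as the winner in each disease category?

Stage II: Compound 2 258/344 = 75.0%, the new therapy 415/646 = 64.2% → Compound 2
Stage I: Compound 2 464/518 = 89.6%, the new therapy 349/429 = 81.4% → Compound 2
Stage IV: Compound 2 183/483 = 37.9%, the new therapy 131/417 = 31.4% → Compound 2
Stage III: Compound 2 421/837 = 50.3%, the new therapy 273/711 = 38.4% → Compound 2
Overall: Compound 2 1326/2182 = 60.8%, the new therapy 1168/2203 = 53.0% → Compound 2
Compound 2 wins overall and in every disease group — no reversal.

Yes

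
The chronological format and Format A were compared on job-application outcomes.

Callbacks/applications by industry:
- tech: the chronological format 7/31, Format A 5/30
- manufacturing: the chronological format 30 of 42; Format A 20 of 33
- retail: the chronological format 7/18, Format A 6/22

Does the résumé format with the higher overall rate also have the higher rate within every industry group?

Yes

Tech: the chronological format 7/31 = 22.6%, Format A 5/30 = 16.7% → the chronological format
Manufacturing: the chronological format 30/42 = 71.4%, Format A 20/33 = 60.6% → the chronological format
Retail: the chronological format 7/18 = 38.9%, Format A 6/22 = 27.3% → the chronological format
Overall: the chronological format 44/91 = 48.4%, Format A 31/85 = 36.5% → the chronological format
The chronological format wins overall and in every industry group — no reversal.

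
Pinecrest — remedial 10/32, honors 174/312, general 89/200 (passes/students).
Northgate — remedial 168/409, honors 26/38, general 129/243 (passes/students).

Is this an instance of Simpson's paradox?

Remedial: Pinecrest 10/32 = 31.2%, Northgate 168/409 = 41.1% → Northgate
Honors: Pinecrest 174/312 = 55.8%, Northgate 26/38 = 68.4% → Northgate
General: Pinecrest 89/200 = 44.5%, Northgate 129/243 = 53.1% → Northgate
Overall: Pinecrest 273/544 = 50.2%, Northgate 323/690 = 46.8% → Pinecrest
Northgate wins each student group but Pinecrest wins overall — the comparison reverses. Northgate's students skew toward remedial, which has a lower base rate.

Yes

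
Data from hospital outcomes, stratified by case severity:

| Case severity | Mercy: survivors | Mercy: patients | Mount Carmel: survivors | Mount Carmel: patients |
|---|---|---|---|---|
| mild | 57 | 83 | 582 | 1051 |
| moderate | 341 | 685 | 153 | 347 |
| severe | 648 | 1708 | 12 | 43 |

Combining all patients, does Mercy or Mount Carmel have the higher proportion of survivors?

Mild: Mercy 57/83 = 68.7%, Mount Carmel 582/1051 = 55.4% → Mercy
Moderate: Mercy 341/685 = 49.8%, Mount Carmel 153/347 = 44.1% → Mercy
Severe: Mercy 648/1708 = 37.9%, Mount Carmel 12/43 = 27.9% → Mercy
Overall: Mercy 1046/2476 = 42.2%, Mount Carmel 747/1441 = 51.8% → Mount Carmel
(Mercy wins every case group but Mount Carmel wins overall — Mercy's patients skew toward the low-rate severe group.)

Mount Carmel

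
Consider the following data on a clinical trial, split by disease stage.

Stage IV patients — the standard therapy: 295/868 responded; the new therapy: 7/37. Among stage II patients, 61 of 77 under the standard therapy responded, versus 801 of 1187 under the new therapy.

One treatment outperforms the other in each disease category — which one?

Stage IV: the standard therapy 295/868 = 34.0%, the new therapy 7/37 = 18.9% → the standard therapy
Stage II: the standard therapy 61/77 = 79.2%, the new therapy 801/1187 = 67.5% → the standard therapy
The standard therapy has the higher rate in both groups.

the standard therapy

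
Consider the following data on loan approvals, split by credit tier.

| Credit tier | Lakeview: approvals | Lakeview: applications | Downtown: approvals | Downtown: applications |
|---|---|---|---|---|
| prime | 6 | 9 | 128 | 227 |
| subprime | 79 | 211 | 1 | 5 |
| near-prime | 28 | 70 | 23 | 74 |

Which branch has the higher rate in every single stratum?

Lakeview

Prime: Lakeview 6/9 = 66.7%, Downtown 128/227 = 56.4% → Lakeview
Subprime: Lakeview 79/211 = 37.4%, Downtown 1/5 = 20.0% → Lakeview
Near-prime: Lakeview 28/70 = 40.0%, Downtown 23/74 = 31.1% → Lakeview
Lakeview has the higher rate in all 3 groups.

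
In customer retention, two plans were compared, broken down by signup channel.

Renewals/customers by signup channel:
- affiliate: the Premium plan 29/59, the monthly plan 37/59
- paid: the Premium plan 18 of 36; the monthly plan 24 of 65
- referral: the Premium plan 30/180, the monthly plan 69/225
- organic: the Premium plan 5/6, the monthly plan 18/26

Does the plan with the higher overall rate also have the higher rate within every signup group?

Affiliate: the Premium plan 29/59 = 49.2%, the monthly plan 37/59 = 62.7% → the monthly plan
Paid: the Premium plan 18/36 = 50.0%, the monthly plan 24/65 = 36.9% → the Premium plan
Referral: the Premium plan 30/180 = 16.7%, the monthly plan 69/225 = 30.7% → the monthly plan
Organic: the Premium plan 5/6 = 83.3%, the monthly plan 18/26 = 69.2% → the Premium plan
Overall: the Premium plan 82/281 = 29.2%, the monthly plan 148/375 = 39.5% → the monthly plan
Neither sweeps: the Premium plan wins 2 of 4 groups, the monthly plan wins 2. The monthly plan wins overall but not every group — no Simpson reversal.

No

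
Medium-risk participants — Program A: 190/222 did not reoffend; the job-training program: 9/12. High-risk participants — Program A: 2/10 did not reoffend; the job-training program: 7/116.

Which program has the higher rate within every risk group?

Program A

Medium-risk: Program A 190/222 = 85.6%, the job-training program 9/12 = 75.0% → Program A
High-risk: Program A 2/10 = 20.0%, the job-training program 7/116 = 6.0% → Program A
Program A has the higher rate in both groups.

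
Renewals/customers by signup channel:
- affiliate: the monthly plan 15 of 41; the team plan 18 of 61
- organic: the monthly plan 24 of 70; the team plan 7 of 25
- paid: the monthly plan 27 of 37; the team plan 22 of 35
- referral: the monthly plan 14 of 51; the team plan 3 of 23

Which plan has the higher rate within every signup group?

Affiliate: the monthly plan 15/41 = 36.6%, the team plan 18/61 = 29.5% → the monthly plan
Organic: the monthly plan 24/70 = 34.3%, the team plan 7/25 = 28.0% → the monthly plan
Paid: the monthly plan 27/37 = 73.0%, the team plan 22/35 = 62.9% → the monthly plan
Referral: the monthly plan 14/51 = 27.5%, the team plan 3/23 = 13.0% → the monthly plan
The monthly plan has the higher rate in all 4 groups.

the monthly plan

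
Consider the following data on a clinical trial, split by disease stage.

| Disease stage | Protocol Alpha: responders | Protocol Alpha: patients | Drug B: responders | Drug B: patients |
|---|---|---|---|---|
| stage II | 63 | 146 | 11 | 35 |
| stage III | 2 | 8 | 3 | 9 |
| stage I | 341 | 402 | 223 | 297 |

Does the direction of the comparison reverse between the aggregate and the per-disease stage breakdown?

No

Stage II: Protocol Alpha 63/146 = 43.2%, Drug B 11/35 = 31.4% → Protocol Alpha
Stage III: Protocol Alpha 2/8 = 25.0%, Drug B 3/9 = 33.3% → Drug B
Stage I: Protocol Alpha 341/402 = 84.8%, Drug B 223/297 = 75.1% → Protocol Alpha
Overall: Protocol Alpha 406/556 = 73.0%, Drug B 237/341 = 69.5% → Protocol Alpha
Neither sweeps: Protocol Alpha wins 2 of 3 groups, Drug B wins 1. Protocol Alpha wins overall but not every group — no Simpson reversal.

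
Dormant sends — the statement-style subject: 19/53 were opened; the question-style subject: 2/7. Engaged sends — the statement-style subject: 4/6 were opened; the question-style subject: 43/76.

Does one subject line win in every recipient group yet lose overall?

Dormant: the statement-style subject 19/53 = 35.8%, the question-style subject 2/7 = 28.6% → the statement-style subject
Engaged: the statement-style subject 4/6 = 66.7%, the question-style subject 43/76 = 56.6% → the statement-style subject
Overall: the statement-style subject 23/59 = 39.0%, the question-style subject 45/83 = 54.2% → the question-style subject
The statement-style subject wins each recipient group but the question-style subject wins overall — the comparison reverses. The statement-style subject's sends skew toward dormant, which has a lower base rate.

Yes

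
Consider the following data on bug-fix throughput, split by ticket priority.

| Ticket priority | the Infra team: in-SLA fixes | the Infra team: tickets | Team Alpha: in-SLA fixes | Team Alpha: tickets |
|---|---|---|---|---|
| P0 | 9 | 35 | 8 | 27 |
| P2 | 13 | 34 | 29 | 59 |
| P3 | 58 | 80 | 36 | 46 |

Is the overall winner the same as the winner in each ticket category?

P0: the Infra team 9/35 = 25.7%, Team Alpha 8/27 = 29.6% → Team Alpha
P2: the Infra team 13/34 = 38.2%, Team Alpha 29/59 = 49.2% → Team Alpha
P3: the Infra team 58/80 = 72.5%, Team Alpha 36/46 = 78.3% → Team Alpha
Overall: the Infra team 80/149 = 53.7%, Team Alpha 73/132 = 55.3% → Team Alpha
Team Alpha wins overall and in every ticket group — no reversal.

Yes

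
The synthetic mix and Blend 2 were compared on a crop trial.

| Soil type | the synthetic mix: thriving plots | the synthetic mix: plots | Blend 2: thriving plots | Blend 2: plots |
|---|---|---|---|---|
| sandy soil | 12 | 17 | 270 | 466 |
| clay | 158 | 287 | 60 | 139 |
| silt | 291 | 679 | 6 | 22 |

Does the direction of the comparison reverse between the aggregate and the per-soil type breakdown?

Sandy soil: the synthetic mix 12/17 = 70.6%, Blend 2 270/466 = 57.9% → the synthetic mix
Clay: the synthetic mix 158/287 = 55.1%, Blend 2 60/139 = 43.2% → the synthetic mix
Silt: the synthetic mix 291/679 = 42.9%, Blend 2 6/22 = 27.3% → the synthetic mix
Overall: the synthetic mix 461/983 = 46.9%, Blend 2 336/627 = 53.6% → Blend 2
The synthetic mix wins each soil group but Blend 2 wins overall — the comparison reverses. The synthetic mix's plots skew toward silt, which has a lower base rate.

Yes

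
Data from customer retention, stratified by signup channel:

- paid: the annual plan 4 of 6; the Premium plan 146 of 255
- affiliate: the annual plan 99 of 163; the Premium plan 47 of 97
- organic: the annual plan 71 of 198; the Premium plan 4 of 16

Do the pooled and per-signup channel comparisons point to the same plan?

No

Paid: the annual plan 4/6 = 66.7%, the Premium plan 146/255 = 57.3% → the annual plan
Affiliate: the annual plan 99/163 = 60.7%, the Premium plan 47/97 = 48.5% → the annual plan
Organic: the annual plan 71/198 = 35.9%, the Premium plan 4/16 = 25.0% → the annual plan
Overall: the annual plan 174/367 = 47.4%, the Premium plan 197/368 = 53.5% → the Premium plan
The annual plan wins each signup group but the Premium plan wins overall — the comparison reverses. The annual plan's customers skew toward organic, which has a lower base rate.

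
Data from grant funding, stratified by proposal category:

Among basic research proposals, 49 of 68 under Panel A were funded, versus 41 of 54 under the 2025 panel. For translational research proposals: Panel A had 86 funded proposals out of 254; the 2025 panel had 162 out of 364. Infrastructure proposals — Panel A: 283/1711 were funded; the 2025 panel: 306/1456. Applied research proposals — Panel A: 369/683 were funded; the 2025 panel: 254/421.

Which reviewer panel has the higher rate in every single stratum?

the 2025 panel

Basic research: Panel A 49/68 = 72.1%, the 2025 panel 41/54 = 75.9% → the 2025 panel
Translational research: Panel A 86/254 = 33.9%, the 2025 panel 162/364 = 44.5% → the 2025 panel
Infrastructure: Panel A 283/1711 = 16.5%, the 2025 panel 306/1456 = 21.0% → the 2025 panel
Applied research: Panel A 369/683 = 54.0%, the 2025 panel 254/421 = 60.3% → the 2025 panel
The 2025 panel has the higher rate in all 4 groups.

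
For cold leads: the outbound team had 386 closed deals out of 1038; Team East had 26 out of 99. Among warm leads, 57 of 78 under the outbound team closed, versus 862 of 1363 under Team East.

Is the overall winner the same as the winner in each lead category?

No

Cold: the outbound team 386/1038 = 37.2%, Team East 26/99 = 26.3% → the outbound team
Warm: the outbound team 57/78 = 73.1%, Team East 862/1363 = 63.2% → the outbound team
Overall: the outbound team 443/1116 = 39.7%, Team East 888/1462 = 60.7% → Team East
The outbound team wins each lead group but Team East wins overall — the comparison reverses. The outbound team's leads skew toward cold, which has a lower base rate.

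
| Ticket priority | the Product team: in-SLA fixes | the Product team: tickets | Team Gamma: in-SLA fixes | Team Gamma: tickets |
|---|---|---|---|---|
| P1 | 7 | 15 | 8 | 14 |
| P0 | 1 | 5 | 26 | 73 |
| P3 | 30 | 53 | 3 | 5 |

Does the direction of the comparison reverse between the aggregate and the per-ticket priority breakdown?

Yes

P1: the Product team 7/15 = 46.7%, Team Gamma 8/14 = 57.1% → Team Gamma
P0: the Product team 1/5 = 20.0%, Team Gamma 26/73 = 35.6% → Team Gamma
P3: the Product team 30/53 = 56.6%, Team Gamma 3/5 = 60.0% → Team Gamma
Overall: the Product team 38/73 = 52.1%, Team Gamma 37/92 = 40.2% → the Product team
Team Gamma wins each ticket group but the Product team wins overall — the comparison reverses. Team Gamma's tickets skew toward P0, which has a lower base rate.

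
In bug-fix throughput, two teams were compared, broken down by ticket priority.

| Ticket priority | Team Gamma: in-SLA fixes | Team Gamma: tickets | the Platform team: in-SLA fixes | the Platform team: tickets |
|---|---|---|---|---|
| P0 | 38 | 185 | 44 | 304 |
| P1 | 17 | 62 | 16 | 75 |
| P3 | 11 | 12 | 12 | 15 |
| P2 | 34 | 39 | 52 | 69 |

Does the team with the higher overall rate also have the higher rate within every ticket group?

Yes

P0: Team Gamma 38/185 = 20.5%, the Platform team 44/304 = 14.5% → Team Gamma
P1: Team Gamma 17/62 = 27.4%, the Platform team 16/75 = 21.3% → Team Gamma
P3: Team Gamma 11/12 = 91.7%, the Platform team 12/15 = 80.0% → Team Gamma
P2: Team Gamma 34/39 = 87.2%, the Platform team 52/69 = 75.4% → Team Gamma
Overall: Team Gamma 100/298 = 33.6%, the Platform team 124/463 = 26.8% → Team Gamma
Team Gamma wins overall and in every ticket group — no reversal.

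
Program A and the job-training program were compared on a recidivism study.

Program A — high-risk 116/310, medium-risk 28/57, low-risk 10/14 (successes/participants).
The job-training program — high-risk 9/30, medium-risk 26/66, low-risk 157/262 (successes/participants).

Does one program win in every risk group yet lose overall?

High-risk: Program A 116/310 = 37.4%, the job-training program 9/30 = 30.0% → Program A
Medium-risk: Program A 28/57 = 49.1%, the job-training program 26/66 = 39.4% → Program A
Low-risk: Program A 10/14 = 71.4%, the job-training program 157/262 = 59.9% → Program A
Overall: Program A 154/381 = 40.4%, the job-training program 192/358 = 53.6% → the job-training program
Program A wins each risk group but the job-training program wins overall — the comparison reverses. Program A's participants skew toward high-risk, which has a lower base rate.

Yes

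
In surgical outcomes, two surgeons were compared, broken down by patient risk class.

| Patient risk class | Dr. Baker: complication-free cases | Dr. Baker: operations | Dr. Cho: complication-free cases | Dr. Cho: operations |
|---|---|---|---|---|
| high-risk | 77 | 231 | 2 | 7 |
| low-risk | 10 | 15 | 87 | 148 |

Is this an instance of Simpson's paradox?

High-risk: Dr. Baker 77/231 = 33.3%, Dr. Cho 2/7 = 28.6% → Dr. Baker
Low-risk: Dr. Baker 10/15 = 66.7%, Dr. Cho 87/148 = 58.8% → Dr. Baker
Overall: Dr. Baker 87/246 = 35.4%, Dr. Cho 89/155 = 57.4% → Dr. Cho
Dr. Baker wins each patient risk group but Dr. Cho wins overall — the comparison reverses. Dr. Baker's operations skew toward high-risk, which has a lower base rate.

Yes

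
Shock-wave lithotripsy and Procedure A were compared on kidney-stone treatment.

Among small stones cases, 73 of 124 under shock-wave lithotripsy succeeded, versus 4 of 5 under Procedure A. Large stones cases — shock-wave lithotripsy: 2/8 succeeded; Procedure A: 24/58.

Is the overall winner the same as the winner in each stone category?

No

Small stones: shock-wave lithotripsy 73/124 = 58.9%, Procedure A 4/5 = 80.0% → Procedure A
Large stones: shock-wave lithotripsy 2/8 = 25.0%, Procedure A 24/58 = 41.4% → Procedure A
Overall: shock-wave lithotripsy 75/132 = 56.8%, Procedure A 28/63 = 44.4% → shock-wave lithotripsy
Procedure A wins each stone group but shock-wave lithotripsy wins overall — the comparison reverses. Procedure A's cases skew toward large stones, which has a lower base rate.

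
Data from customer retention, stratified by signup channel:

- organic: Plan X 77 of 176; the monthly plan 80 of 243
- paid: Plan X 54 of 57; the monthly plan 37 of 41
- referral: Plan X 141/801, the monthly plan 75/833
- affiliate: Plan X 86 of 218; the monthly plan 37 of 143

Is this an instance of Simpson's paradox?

Organic: Plan X 77/176 = 43.8%, the monthly plan 80/243 = 32.9% → Plan X
Paid: Plan X 54/57 = 94.7%, the monthly plan 37/41 = 90.2% → Plan X
Referral: Plan X 141/801 = 17.6%, the monthly plan 75/833 = 9.0% → Plan X
Affiliate: Plan X 86/218 = 39.4%, the monthly plan 37/143 = 25.9% → Plan X
Overall: Plan X 358/1252 = 28.6%, the monthly plan 229/1260 = 18.2% → Plan X
Plan X wins overall and in every signup group — no reversal.

No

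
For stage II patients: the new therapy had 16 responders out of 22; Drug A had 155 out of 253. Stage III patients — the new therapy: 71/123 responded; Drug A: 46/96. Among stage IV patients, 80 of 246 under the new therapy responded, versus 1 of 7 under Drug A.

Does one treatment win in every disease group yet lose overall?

Stage II: the new therapy 16/22 = 72.7%, Drug A 155/253 = 61.3% → the new therapy
Stage III: the new therapy 71/123 = 57.7%, Drug A 46/96 = 47.9% → the new therapy
Stage IV: the new therapy 80/246 = 32.5%, Drug A 1/7 = 14.3% → the new therapy
Overall: the new therapy 167/391 = 42.7%, Drug A 202/356 = 56.7% → Drug A
The new therapy wins each disease group but Drug A wins overall — the comparison reverses. The new therapy's patients skew toward stage IV, which has a lower base rate.

Yes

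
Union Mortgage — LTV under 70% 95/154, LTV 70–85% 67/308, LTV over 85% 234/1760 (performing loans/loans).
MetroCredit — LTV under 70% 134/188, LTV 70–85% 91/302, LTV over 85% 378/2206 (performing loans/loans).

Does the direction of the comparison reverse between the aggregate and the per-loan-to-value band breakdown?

LTV under 70%: Union Mortgage 95/154 = 61.7%, MetroCredit 134/188 = 71.3% → MetroCredit
LTV 70–85%: Union Mortgage 67/308 = 21.8%, MetroCredit 91/302 = 30.1% → MetroCredit
LTV over 85%: Union Mortgage 234/1760 = 13.3%, MetroCredit 378/2206 = 17.1% → MetroCredit
Overall: Union Mortgage 396/2222 = 17.8%, MetroCredit 603/2696 = 22.4% → MetroCredit
MetroCredit wins overall and in every loan-to-value group — no reversal.

No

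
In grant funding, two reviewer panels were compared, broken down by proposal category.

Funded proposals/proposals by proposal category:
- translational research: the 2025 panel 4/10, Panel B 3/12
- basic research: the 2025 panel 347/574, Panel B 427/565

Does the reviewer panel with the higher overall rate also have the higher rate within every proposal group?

Translational research: the 2025 panel 4/10 = 40.0%, Panel B 3/12 = 25.0% → the 2025 panel
Basic research: the 2025 panel 347/574 = 60.5%, Panel B 427/565 = 75.6% → Panel B
Overall: the 2025 panel 351/584 = 60.1%, Panel B 430/577 = 74.5% → Panel B
Neither sweeps: the 2025 panel wins 1 of 2 groups, Panel B wins 1. Panel B wins overall but not every group — no Simpson reversal.

No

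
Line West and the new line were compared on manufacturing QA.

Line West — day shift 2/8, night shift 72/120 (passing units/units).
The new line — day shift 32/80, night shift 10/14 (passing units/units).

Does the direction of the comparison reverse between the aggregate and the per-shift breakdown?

Yes

Day shift: Line West 2/8 = 25.0%, the new line 32/80 = 40.0% → the new line
Night shift: Line West 72/120 = 60.0%, the new line 10/14 = 71.4% → the new line
Overall: Line West 74/128 = 57.8%, the new line 42/94 = 44.7% → Line West
The new line wins each shift group but Line West wins overall — the comparison reverses. The new line's units skew toward day shift, which has a lower base rate.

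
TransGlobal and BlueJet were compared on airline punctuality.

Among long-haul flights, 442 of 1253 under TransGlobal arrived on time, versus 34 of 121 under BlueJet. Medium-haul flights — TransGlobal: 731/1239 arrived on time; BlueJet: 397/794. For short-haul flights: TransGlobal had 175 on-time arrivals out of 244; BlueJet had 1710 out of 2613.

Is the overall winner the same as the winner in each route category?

No

Long-haul: TransGlobal 442/1253 = 35.3%, BlueJet 34/121 = 28.1% → TransGlobal
Medium-haul: TransGlobal 731/1239 = 59.0%, BlueJet 397/794 = 50.0% → TransGlobal
Short-haul: TransGlobal 175/244 = 71.7%, BlueJet 1710/2613 = 65.4% → TransGlobal
Overall: TransGlobal 1348/2736 = 49.3%, BlueJet 2141/3528 = 60.7% → BlueJet
TransGlobal wins each route group but BlueJet wins overall — the comparison reverses. TransGlobal's flights skew toward long-haul, which has a lower base rate.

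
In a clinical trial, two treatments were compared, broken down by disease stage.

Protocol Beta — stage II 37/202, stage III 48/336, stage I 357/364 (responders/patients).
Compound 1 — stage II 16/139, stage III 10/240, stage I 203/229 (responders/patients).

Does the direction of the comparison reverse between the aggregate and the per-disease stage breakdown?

No

Stage II: Protocol Beta 37/202 = 18.3%, Compound 1 16/139 = 11.5% → Protocol Beta
Stage III: Protocol Beta 48/336 = 14.3%, Compound 1 10/240 = 4.2% → Protocol Beta
Stage I: Protocol Beta 357/364 = 98.1%, Compound 1 203/229 = 88.6% → Protocol Beta
Overall: Protocol Beta 442/902 = 49.0%, Compound 1 229/608 = 37.7% → Protocol Beta
Protocol Beta wins overall and in every disease group — no reversal.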